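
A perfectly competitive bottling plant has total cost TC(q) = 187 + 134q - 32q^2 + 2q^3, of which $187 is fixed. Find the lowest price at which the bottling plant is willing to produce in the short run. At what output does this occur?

The shutdown price is the minimum of AVC. VC = 134q - 32q^2 + 2q^3, so AVC = 134 - 32q + 2q^2.
At the minimum of AVC, MC = AVC. MC = 134 - 64q + 6q^2; setting MC = AVC gives 4q^2 - 32q = 0, so q = 8. min AVC = 6.
The firm shuts down for any P below $6.

$6 per unit, at q = 8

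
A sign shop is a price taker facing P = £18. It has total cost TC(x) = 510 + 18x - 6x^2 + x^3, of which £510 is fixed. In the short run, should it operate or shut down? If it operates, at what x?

Produce at x = 4

From TC, MC = TC'(x) = 18 - 12x + 3x^2 and AVC = VC/x = 18 - 6x + x^2.
AVC hits its minimum where MC = AVC, at x = 3, giving min AVC = 18 - 6·3 + 3^2 = £9.
P = £18 exceeds min AVC = £9, so the firm stays open.
Solving P = MC: -12x + 3x^2 = 0 ⇒ x = 0 or 4. On the upward-sloping branch, x* = 4.
Check: AVC at x = 4 is £10 ≤ P, so revenue covers variable cost.
Profit = P·x − TC = 18·4 − 550 = -£478, a loss, but smaller than the £510 fixed cost the firm would lose by shutting down.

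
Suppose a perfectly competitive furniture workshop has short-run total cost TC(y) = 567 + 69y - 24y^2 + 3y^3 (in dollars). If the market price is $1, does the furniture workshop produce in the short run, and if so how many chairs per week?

Shut down

From TC, MC = TC'(y) = 69 - 48y + 9y^2 and AVC = VC/y = 69 - 24y + 3y^2.
AVC is minimized where dAVC/dy = -24 + 6y = 0, at y = 4; min AVC = 69 - 24·4 + 3·4^2 = $21.
Since P = $1 < min AVC = $21, price fails to cover variable cost at any output.
Best response: produce nothing and absorb the $567 fixed cost.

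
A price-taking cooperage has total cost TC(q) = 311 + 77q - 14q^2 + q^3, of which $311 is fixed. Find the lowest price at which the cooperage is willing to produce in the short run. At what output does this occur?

$28 per unit, at q = 7

The firm shuts down when price falls below the minimum of average variable cost. AVC = VC/q = 77 - 14q + q^2.
dAVC/dq = -14 + 2q = 0 gives q = 7. min AVC = 77 - 14·7 + 7^2 = 28.
The firm shuts down for any P below $28.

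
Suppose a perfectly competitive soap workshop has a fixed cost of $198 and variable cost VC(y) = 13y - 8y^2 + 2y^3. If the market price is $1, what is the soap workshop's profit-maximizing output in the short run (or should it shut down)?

Shut down

From TC, MC = TC'(y) = 13 - 16y + 6y^2 and AVC = VC/y = 13 - 8y + 2y^2.
The AVC parabola has its vertex at y = 8/4 = 2, where AVC = 13 - 8·2 + 2·2^2 = $5.
With P < min AVC ($1 < $5), every unit sold adds to the loss.
Shutting down limits the loss to fixed cost, $198.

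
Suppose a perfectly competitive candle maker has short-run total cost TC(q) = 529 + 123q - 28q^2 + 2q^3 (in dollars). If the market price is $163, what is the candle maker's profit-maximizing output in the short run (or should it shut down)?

Produce at q = 10

Variable cost is VC = 123q - 28q^2 + 2q^3, so AVC = VC/q = 123 - 28q + 2q^2 and MC = dTC/dq = 123 - 56q + 6q^2.
AVC hits its minimum where MC = AVC, at q = 7, giving min AVC = 123 - 28·7 + 2·7^2 = $25.
P = $163 exceeds min AVC = $25, so the firm stays open.
P = MC gives -40 - 56q + 6q^2 = 0, with roots -2/3 and 10. Take the larger (rising MC): q* = 10.
Check: AVC at q = 10 is $43 ≤ P, so revenue covers variable cost.
Profit = P·q − TC = 163·10 − 959 = $671.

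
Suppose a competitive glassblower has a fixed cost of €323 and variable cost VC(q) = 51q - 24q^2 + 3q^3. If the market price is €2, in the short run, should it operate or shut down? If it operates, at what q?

Shut down

From TC, MC = TC'(q) = 51 - 48q + 9q^2 and AVC = VC/q = 51 - 24q + 3q^2.
The AVC parabola has its vertex at q = 24/6 = 4, where AVC = 51 - 24·4 + 3·4^2 = €3.
P = €2 lies below min AVC = €3; no output level covers variable cost.
The firm minimizes its loss by shutting down and losing only its fixed cost of €323.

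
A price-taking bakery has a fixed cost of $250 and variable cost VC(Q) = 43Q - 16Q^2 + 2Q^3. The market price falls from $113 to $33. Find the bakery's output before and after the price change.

AVC = 43 - 16Q + 2Q^2, minimized at Q = 4 where min AVC = $11. MC = 43 - 32Q + 6Q^2.
With P = $113 above the shutdown price, P = MC gives Q = 7.
At P = $33 ≥ min AVC, set P = MC: Q = 5. The firm stays open but cuts output.

Output falls from 7 to 5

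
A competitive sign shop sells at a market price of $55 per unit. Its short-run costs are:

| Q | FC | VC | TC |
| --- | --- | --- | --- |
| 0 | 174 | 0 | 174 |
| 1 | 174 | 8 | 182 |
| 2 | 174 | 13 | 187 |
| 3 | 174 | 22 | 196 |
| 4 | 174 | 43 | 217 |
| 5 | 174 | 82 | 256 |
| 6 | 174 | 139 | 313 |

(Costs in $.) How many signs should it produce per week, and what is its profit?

Q = 5; profit = $19

Tabulate TR − TC: Q=0: -174; Q=1: -127; Q=2: -77; Q=3: -31; Q=4: 3; Q=5: 19; Q=6: 17.
Profit is maximized at Q = 5. AVC there is 82/5 = $16.40 ≤ P, so producing beats shutting down (which would give -$174).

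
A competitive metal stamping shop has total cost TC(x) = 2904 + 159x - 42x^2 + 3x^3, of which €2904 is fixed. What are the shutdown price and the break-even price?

Shutdown price = min AVC. AVC = 159 - 42x + 3x^2, with vertex at x = 7 and minimum €12.
ATC = 2904/x + 159 - 42x + 3x^2. Setting dATC/dx = −2904/x^2 − 42 + 6x = 0 gives x = 11 (since 6·11^3 − 42·11^2 = 2904).
min ATC = 2904/11 + 159 − 42·11 + 3·11^2 = €324. That is the break-even price.
Between these two prices the firm operates at a loss; above €324 it earns a profit.

Shutdown price = €12; break-even price = €324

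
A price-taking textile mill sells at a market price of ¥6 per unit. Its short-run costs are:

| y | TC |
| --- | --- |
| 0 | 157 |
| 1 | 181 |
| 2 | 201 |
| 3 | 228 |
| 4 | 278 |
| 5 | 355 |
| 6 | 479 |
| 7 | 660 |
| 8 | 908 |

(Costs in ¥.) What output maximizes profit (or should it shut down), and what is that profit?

Profit at each row (π = 6y − TC): y=0: -157; y=1: -175; y=2: -189; y=3: -210; y=4: -254; y=5: -325; y=6: -443; y=7: -618; y=8: -860.
Profit is highest at y = 0. Equivalently, the lowest AVC in the table is 44/2 ≈ ¥22 at y = 2, and P = ¥6 falls below it — price never covers variable cost, so the firm shuts down and loses only its fixed cost.

y = 0 (shut down); profit = -¥157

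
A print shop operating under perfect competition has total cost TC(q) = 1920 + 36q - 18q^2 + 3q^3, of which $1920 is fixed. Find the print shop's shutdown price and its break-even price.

Shutdown price = $9; break-even price = $324

AVC = 36 - 18q + 3q^2; minimized at q = 3, giving min AVC = $9. That is the shutdown price.
ATC = 1920/q + 36 - 18q + 3q^2. Setting dATC/dq = −1920/q^2 − 18 + 6q = 0 gives q = 8 (since 6·8^3 − 18·8^2 = 1920).
min ATC = 1920/8 + 36 − 18·8 + 3·8^2 = $324. That is the break-even price.
For $9 ≤ P < $324 the firm produces at a loss; below $9 it shuts down.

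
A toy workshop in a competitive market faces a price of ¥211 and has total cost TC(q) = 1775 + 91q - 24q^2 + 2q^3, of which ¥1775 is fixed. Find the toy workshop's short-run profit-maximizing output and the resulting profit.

Profit = -¥175 at q = 10

AVC = 91 - 24q + 2q^2 has its minimum ¥19 at q = 6; price ¥211 clears that bar, so the firm operates.
With MC = 91 - 48q + 6q^2, P = MC on the upward-sloping part at q* = 10.
TR = 211·10 = 2110. TC = 1775 + 510 = 2285. Profit = 2110 − 2285 = -¥175.
Shutting down would mean losing the fixed cost of ¥1775, so operating at a loss of ¥175 is better by ¥1600.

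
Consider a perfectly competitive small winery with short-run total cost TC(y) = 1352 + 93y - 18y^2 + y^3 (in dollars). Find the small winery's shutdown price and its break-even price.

Shutdown price = $12; break-even price = $132

Shutdown price = min AVC. AVC = 93 - 18y + y^2, with vertex at y = 9 and minimum $12.
ATC = 1352/y + 93 - 18y + y^2. Setting dATC/dy = −1352/y^2 − 18 + 2y = 0 gives y = 13 (since 2·13^3 − 18·13^2 = 1352).
min ATC = 1352/13 + 93 − 18·13 + 13^2 = $132. That is the break-even price.
For $12 ≤ P < $132 the firm produces at a loss; below $12 it shuts down.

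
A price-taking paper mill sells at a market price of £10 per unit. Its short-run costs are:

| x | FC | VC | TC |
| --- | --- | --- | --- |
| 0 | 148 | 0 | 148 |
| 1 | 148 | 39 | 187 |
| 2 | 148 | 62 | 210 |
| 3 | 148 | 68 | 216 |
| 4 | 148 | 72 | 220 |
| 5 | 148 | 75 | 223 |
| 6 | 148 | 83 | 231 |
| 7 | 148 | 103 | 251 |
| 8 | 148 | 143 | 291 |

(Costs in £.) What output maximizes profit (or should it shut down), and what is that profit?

Compute π = P·x − TC at each output: x=0: -148; x=1: -177; x=2: -190; x=3: -186; x=4: -180; x=5: -173; x=6: -171; x=7: -181; x=8: -211.
Profit is highest at x = 0. Equivalently, the lowest AVC in the table is 83/6 ≈ £13.83 at x = 6, and P = £10 falls below it — price never covers variable cost, so the firm shuts down and loses only its fixed cost.

x = 0 (shut down); profit = -£148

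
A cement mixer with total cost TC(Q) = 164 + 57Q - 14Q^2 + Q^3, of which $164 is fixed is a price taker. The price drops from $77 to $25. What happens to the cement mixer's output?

Output falls from 10 to 8

AVC = 57 - 14Q + Q^2, minimized at Q = 7 where min AVC = $8. MC = 57 - 28Q + 3Q^2.
With P = $77 above the shutdown price, P = MC gives Q = 10.
At P = $25 ≥ min AVC, set P = MC: Q = 8. The firm stays open but cuts output.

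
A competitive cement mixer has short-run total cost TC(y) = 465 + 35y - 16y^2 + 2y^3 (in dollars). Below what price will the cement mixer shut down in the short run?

The firm shuts down when price falls below the minimum of average variable cost. AVC = VC/y = 35 - 16y + 2y^2.
At the minimum of AVC, MC = AVC. MC = 35 - 32y + 6y^2; setting MC = AVC gives 4y^2 - 16y = 0, so y = 4. min AVC = 3.
So the shutdown price is $3.

$3 per unit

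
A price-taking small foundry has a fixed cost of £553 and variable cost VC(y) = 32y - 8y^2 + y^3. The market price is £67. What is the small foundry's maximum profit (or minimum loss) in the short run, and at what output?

Profit = -£259 at y = 7

AVC = 32 - 8y + y^2; min AVC = £16 at y = 4. Since P = £67 ≥ min AVC, the firm produces.
With MC = 32 - 16y + 3y^2, P = MC on the upward-sloping part at y* = 7.
TR = 67·7 = 469. TC = 553 + 175 = 728. Profit = 469 − 728 = -£259.
By producing, the firm covers all variable cost plus £294 of fixed cost; shutting down would lose the full £553.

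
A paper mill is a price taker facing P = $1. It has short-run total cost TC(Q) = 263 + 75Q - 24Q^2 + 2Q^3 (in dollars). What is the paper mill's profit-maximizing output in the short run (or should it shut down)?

Variable cost is VC = 75Q - 24Q^2 + 2Q^3, so AVC = VC/Q = 75 - 24Q + 2Q^2 and MC = dTC/dQ = 75 - 48Q + 6Q^2.
The AVC parabola has its vertex at Q = 24/4 = 6, where AVC = 75 - 24·6 + 2·6^2 = $3.
With P < min AVC ($1 < $3), every unit sold adds to the loss.
Best response: produce nothing and absorb the $263 fixed cost.

Shut down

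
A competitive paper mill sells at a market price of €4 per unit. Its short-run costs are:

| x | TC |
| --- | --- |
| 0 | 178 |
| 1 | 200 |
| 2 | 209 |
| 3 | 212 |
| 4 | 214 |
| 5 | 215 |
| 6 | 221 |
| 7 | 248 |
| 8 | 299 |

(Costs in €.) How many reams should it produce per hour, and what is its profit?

Compute π = P·x − TC at each output: x=0: -178; x=1: -196; x=2: -201; x=3: -200; x=4: -198; x=5: -195; x=6: -197; x=7: -220; x=8: -267.
Profit is highest at x = 0. Equivalently, the lowest AVC in the table is 43/6 ≈ €7.17 at x = 6, and P = €4 falls below it — price never covers variable cost, so the firm shuts down and loses only its fixed cost.

x = 0 (shut down); profit = -€178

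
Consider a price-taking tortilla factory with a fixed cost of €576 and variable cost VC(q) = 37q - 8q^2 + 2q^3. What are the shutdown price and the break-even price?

Shutdown price = €29; break-even price = €157

AVC = 37 - 8q + 2q^2; minimized at q = 2, giving min AVC = €29. That is the shutdown price.
ATC = 576/q + 37 - 8q + 2q^2. Setting dATC/dq = −576/q^2 − 8 + 4q = 0 gives q = 6 (since 4·6^3 − 8·6^2 = 576).
min ATC = 576/6 + 37 − 8·6 + 2·6^2 = €157. That is the break-even price.
For €29 ≤ P < €157 the firm produces at a loss; below €29 it shuts down.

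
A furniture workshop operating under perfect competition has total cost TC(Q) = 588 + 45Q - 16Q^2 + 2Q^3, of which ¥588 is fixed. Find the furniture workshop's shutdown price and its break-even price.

Shutdown price = ¥13; break-even price = ¥115

AVC = 45 - 16Q + 2Q^2; minimized at Q = 4, giving min AVC = ¥13. That is the shutdown price.
ATC = 588/Q + 45 - 16Q + 2Q^2. Setting dATC/dQ = −588/Q^2 − 16 + 4Q = 0 gives Q = 7 (since 4·7^3 − 16·7^2 = 588).
min ATC = 588/7 + 45 − 16·7 + 2·7^2 = ¥115. That is the break-even price.
Between these two prices the firm operates at a loss; above ¥115 it earns a profit.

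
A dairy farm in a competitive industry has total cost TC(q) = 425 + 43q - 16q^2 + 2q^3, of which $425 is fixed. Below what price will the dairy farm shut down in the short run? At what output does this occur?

$11 per unit, at q = 4

The firm shuts down when price falls below the minimum of average variable cost. AVC = VC/q = 43 - 16q + 2q^2.
dAVC/dq = -16 + 4q = 0 gives q = 4. min AVC = 43 - 16·4 + 2·4^2 = 11.
So the shutdown price is $11.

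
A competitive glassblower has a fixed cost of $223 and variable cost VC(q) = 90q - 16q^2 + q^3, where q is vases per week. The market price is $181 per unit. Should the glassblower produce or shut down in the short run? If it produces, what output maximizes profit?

Produce at q = 13

Strip out fixed cost: VC = 90q - 16q^2 + q^3. Then AVC = 90 - 16q + q^2 and MC = 90 - 32q + 3q^2.
AVC hits its minimum where MC = AVC, at q = 8, giving min AVC = 90 - 16·8 + 8^2 = $26.
P = $181 exceeds min AVC = $26, so the firm stays open.
Solving P = MC: -91 - 32q + 3q^2 = 0 ⇒ q = -7/3 or 13. On the upward-sloping branch, q* = 13.
Check: AVC at q = 13 is $51 ≤ P, so revenue covers variable cost.
Profit = P·q − TC = 181·13 − 886 = $1467.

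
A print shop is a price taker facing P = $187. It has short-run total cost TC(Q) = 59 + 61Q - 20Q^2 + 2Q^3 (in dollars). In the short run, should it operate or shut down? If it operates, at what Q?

Variable cost is VC = 61Q - 20Q^2 + 2Q^3, so AVC = VC/Q = 61 - 20Q + 2Q^2 and MC = dTC/dQ = 61 - 40Q + 6Q^2.
AVC is minimized where dAVC/dQ = -20 + 4Q = 0, at Q = 5; min AVC = 61 - 20·5 + 2·5^2 = $11.
P = $187 exceeds min AVC = $11, so the firm stays open.
Set P = MC: 187 = 61 - 40Q + 6Q^2 → -126 - 40Q + 6Q^2 = 0. The roots are Q = -7/3 and Q = 9; the profit-maximizing output is on the rising part of MC, so Q* = 9.
Check: AVC at Q = 9 is $43 ≤ P, so revenue covers variable cost.
Profit = P·Q − TC = 187·9 − 446 = $1237.

Produce at Q = 9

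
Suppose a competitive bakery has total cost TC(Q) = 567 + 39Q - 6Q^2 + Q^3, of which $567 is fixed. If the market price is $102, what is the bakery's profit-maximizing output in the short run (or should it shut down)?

Produce at Q = 7

Variable cost is VC = 39Q - 6Q^2 + Q^3, so AVC = VC/Q = 39 - 6Q + Q^2 and MC = dTC/dQ = 39 - 12Q + 3Q^2.
AVC hits its minimum where MC = AVC, at Q = 3, giving min AVC = 39 - 6·3 + 3^2 = $30.
Since P = $102 ≥ min AVC = $30, price covers variable cost and the firm should produce.
P = MC gives -63 - 12Q + 3Q^2 = 0, with roots -3 and 7. Take the larger (rising MC): Q* = 7.
Check: AVC at Q = 7 is $46 ≤ P, so revenue covers variable cost.
Profit = P·Q − TC = 102·7 − 889 = -$175, a loss, but smaller than the $567 fixed cost the firm would lose by shutting down.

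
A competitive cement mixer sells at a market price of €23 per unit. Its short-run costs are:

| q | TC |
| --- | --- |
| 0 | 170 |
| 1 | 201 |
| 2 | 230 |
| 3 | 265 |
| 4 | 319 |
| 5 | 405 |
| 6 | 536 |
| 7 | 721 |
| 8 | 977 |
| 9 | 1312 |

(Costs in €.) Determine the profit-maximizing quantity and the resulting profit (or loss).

Tabulate TR − TC: q=0: -170; q=1: -178; q=2: -184; q=3: -196; q=4: -227; q=5: -290; q=6: -398; q=7: -560; q=8: -793; q=9: -1105.
Profit is highest at q = 0. Equivalently, the lowest AVC in the table is 60/2 ≈ €30 at q = 2, and P = €23 falls below it — price never covers variable cost, so the firm shuts down and loses only its fixed cost.

q = 0 (shut down); profit = -€170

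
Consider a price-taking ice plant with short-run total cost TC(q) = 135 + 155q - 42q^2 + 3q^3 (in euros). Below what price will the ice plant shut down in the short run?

Short-run supply begins at min AVC. From VC = 155q - 42q^2 + 3q^3, AVC = 155 - 42q + 3q^2.
dAVC/dq = -42 + 6q = 0 gives q = 7. min AVC = 155 - 42·7 + 3·7^2 = 8.
The firm shuts down for any P below €8.

€8 per unit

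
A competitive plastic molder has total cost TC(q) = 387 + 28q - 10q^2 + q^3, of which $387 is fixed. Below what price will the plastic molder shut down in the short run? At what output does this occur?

Short-run supply begins at min AVC. From VC = 28q - 10q^2 + q^3, AVC = 28 - 10q + q^2.
At the minimum of AVC, MC = AVC. MC = 28 - 20q + 3q^2; setting MC = AVC gives 2q^2 - 10q = 0, so q = 5. min AVC = 3.
For P < $3 the firm produces nothing.

$3 per unit, at q = 5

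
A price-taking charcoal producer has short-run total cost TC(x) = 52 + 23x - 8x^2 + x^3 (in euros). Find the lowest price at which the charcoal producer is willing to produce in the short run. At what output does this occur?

€7 per unit, at x = 4

The shutdown price is the minimum of AVC. VC = 23x - 8x^2 + x^3, so AVC = 23 - 8x + x^2.
At the minimum of AVC, MC = AVC. MC = 23 - 16x + 3x^2; setting MC = AVC gives 2x^2 - 8x = 0, so x = 4. min AVC = 7.
For P < €7 the firm produces nothing.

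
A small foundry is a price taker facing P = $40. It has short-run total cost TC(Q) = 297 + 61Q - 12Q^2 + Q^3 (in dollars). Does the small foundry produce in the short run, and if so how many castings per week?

Produce at Q = 7

From TC, MC = TC'(Q) = 61 - 24Q + 3Q^2 and AVC = VC/Q = 61 - 12Q + Q^2.
AVC hits its minimum where MC = AVC, at Q = 6, giving min AVC = 61 - 12·6 + 6^2 = $25.
Because $40 ≥ $25, revenue can cover variable cost; the firm operates.
P = MC gives 21 - 24Q + 3Q^2 = 0, with roots 1 and 7. Take the larger (rising MC): Q* = 7.
Check: AVC at Q = 7 is $26 ≤ P, so revenue covers variable cost.
Profit = P·Q − TC = 40·7 − 479 = -$199, a loss, but smaller than the $297 fixed cost the firm would lose by shutting down.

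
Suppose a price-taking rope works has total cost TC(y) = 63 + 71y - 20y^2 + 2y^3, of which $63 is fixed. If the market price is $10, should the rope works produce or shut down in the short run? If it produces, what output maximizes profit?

Shut down

Variable cost is VC = 71y - 20y^2 + 2y^3, so AVC = VC/y = 71 - 20y + 2y^2 and MC = dTC/dy = 71 - 40y + 6y^2.
AVC hits its minimum where MC = AVC, at y = 5, giving min AVC = 71 - 20·5 + 2·5^2 = $21.
With P < min AVC ($10 < $21), every unit sold adds to the loss.
Shutting down limits the loss to fixed cost, $63.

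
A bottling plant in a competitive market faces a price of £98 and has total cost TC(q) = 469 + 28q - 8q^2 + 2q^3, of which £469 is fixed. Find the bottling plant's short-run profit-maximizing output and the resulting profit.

AVC = 28 - 8q + 2q^2; min AVC = £20 at q = 2. Since P = £98 ≥ min AVC, the firm produces.
With MC = 28 - 16q + 6q^2, P = MC on the upward-sloping part at q* = 5.
TR = 98·5 = 490. TC = 469 + 190 = 659. Profit = 490 − 659 = -£169.
By producing, the firm covers all variable cost plus £300 of fixed cost; shutting down would lose the full £469.

Profit = -£169 at q = 5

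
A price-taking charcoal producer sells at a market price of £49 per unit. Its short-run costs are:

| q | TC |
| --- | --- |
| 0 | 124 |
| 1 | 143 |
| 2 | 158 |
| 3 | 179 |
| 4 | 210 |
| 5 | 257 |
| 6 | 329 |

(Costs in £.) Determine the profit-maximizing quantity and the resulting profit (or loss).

q = 5; profit = -£12

Tabulate TR − TC: q=0: -124; q=1: -94; q=2: -60; q=3: -32; q=4: -14; q=5: -12; q=6: -35.
Profit is maximized at q = 5. AVC there is 133/5 = £26.60 ≤ P, so producing beats shutting down (which would give -£124).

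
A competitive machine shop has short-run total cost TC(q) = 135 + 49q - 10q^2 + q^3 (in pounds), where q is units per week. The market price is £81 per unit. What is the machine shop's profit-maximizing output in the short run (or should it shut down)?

Variable cost is VC = 49q - 10q^2 + q^3, so AVC = VC/q = 49 - 10q + q^2 and MC = dTC/dq = 49 - 20q + 3q^2.
AVC hits its minimum where MC = AVC, at q = 5, giving min AVC = 49 - 10·5 + 5^2 = £24.
Since P = £81 ≥ min AVC = £24, price covers variable cost and the firm should produce.
P = MC gives -32 - 20q + 3q^2 = 0, with roots -4/3 and 8. Take the larger (rising MC): q* = 8.
Check: AVC at q = 8 is £33 ≤ P, so revenue covers variable cost.
Profit = P·q − TC = 81·8 − 399 = £249.

Produce at q = 8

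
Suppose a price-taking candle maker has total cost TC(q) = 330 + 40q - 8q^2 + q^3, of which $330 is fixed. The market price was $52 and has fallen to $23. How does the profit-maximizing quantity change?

Output falls from 6 to 0 (the firm shuts down)

AVC = 40 - 8q + q^2, minimized at q = 4 where min AVC = $24. MC = 40 - 16q + 3q^2.
At P = $52 ≥ min AVC, set P = MC on the rising branch: q = 6.
At P = $23 < min AVC = $24, price no longer covers variable cost at any output, so the firm shuts down: q = 0.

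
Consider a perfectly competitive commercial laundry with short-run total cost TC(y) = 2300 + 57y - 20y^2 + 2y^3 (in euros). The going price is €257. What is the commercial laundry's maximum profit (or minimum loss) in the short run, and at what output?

AVC = 57 - 20y + 2y^2; min AVC = €7 at y = 5. Since P = €257 ≥ min AVC, the firm produces.
MC = 57 - 40y + 6y^2. Setting P = MC and taking the root on the rising branch gives y* = 10.
TR = 257·10 = 2570. TC = 2300 + 570 = 2870. Profit = 2570 − 2870 = -€300.
That loss of €300 beats the €2300 the firm would lose by shutting down; producing recovers €2000 of fixed cost.

Profit = -€300 at y = 10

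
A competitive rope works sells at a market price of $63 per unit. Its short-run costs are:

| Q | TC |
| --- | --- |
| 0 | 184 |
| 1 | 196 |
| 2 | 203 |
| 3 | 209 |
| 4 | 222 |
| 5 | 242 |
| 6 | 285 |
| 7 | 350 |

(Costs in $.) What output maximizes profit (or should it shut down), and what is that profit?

Profit at each row (π = 63Q − TC): Q=0: -184; Q=1: -133; Q=2: -77; Q=3: -20; Q=4: 30; Q=5: 73; Q=6: 93; Q=7: 91.
Profit is maximized at Q = 6. AVC there is 101/6 = $16.83 ≤ P, so producing beats shutting down (which would give -$184).

Q = 6; profit = $93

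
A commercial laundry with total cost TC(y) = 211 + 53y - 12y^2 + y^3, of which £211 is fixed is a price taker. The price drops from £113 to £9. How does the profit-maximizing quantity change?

MC = 53 - 24y + 3y^2; the shutdown threshold is min AVC = £17 (at y = 6).
With P = £113 above the shutdown price, P = MC gives y = 10.
At P = £9 < min AVC = £17, price no longer covers variable cost at any output, so the firm shuts down: y = 0.

Output falls from 10 to 0 (the firm shuts down)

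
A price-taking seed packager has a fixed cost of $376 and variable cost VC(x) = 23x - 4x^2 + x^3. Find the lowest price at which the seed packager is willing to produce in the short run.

The firm shuts down when price falls below the minimum of average variable cost. AVC = VC/x = 23 - 4x + x^2.
At the minimum of AVC, MC = AVC. MC = 23 - 8x + 3x^2; setting MC = AVC gives 2x^2 - 4x = 0, so x = 2. min AVC = 19.
For P < $19 the firm produces nothing.

$19 per unit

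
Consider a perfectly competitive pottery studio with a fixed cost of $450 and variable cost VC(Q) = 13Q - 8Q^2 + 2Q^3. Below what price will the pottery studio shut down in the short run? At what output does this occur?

$5 per unit, at Q = 2

Short-run supply begins at min AVC. From VC = 13Q - 8Q^2 + 2Q^3, AVC = 13 - 8Q + 2Q^2.
At the minimum of AVC, MC = AVC. MC = 13 - 16Q + 6Q^2; setting MC = AVC gives 4Q^2 - 8Q = 0, so Q = 2. min AVC = 5.
So the shutdown price is $5.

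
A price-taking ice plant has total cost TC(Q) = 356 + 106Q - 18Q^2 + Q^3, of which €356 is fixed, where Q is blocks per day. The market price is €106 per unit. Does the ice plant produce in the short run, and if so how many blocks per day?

Produce at Q = 12

Strip out fixed cost: VC = 106Q - 18Q^2 + Q^3. Then AVC = 106 - 18Q + Q^2 and MC = 106 - 36Q + 3Q^2.
AVC hits its minimum where MC = AVC, at Q = 9, giving min AVC = 106 - 18·9 + 9^2 = €25.
Since P = €106 ≥ min AVC = €25, price covers variable cost and the firm should produce.
Set P = MC: 106 = 106 - 36Q + 3Q^2 → -36Q + 3Q^2 = 0. The roots are Q = 0 and Q = 12; the profit-maximizing output is on the rising part of MC, so Q* = 12.
Check: AVC at Q = 12 is €34 ≤ P, so revenue covers variable cost.
Profit = P·Q − TC = 106·12 − 764 = €508.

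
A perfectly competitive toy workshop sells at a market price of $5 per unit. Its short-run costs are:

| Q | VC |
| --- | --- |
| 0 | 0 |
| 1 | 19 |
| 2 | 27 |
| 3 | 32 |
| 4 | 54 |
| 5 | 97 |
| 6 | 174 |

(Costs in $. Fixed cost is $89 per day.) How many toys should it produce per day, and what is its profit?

Tabulate TR − TC: Q=0: -89; Q=1: -103; Q=2: -106; Q=3: -106; Q=4: -123; Q=5: -161; Q=6: -233.
Profit is highest at Q = 0. Equivalently, the lowest AVC in the table is 32/3 ≈ $10.67 at Q = 3, and P = $5 falls below it — price never covers variable cost, so the firm shuts down and loses only its fixed cost.

Q = 0 (shut down); profit = -$89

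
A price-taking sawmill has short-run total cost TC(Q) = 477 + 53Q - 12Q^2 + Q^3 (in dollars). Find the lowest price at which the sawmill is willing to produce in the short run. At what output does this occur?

The shutdown price is the minimum of AVC. VC = 53Q - 12Q^2 + Q^3, so AVC = 53 - 12Q + Q^2.
At the minimum of AVC, MC = AVC. MC = 53 - 24Q + 3Q^2; setting MC = AVC gives 2Q^2 - 12Q = 0, so Q = 6. min AVC = 17.
For P < $17 the firm produces nothing.

$17 per unit, at Q = 6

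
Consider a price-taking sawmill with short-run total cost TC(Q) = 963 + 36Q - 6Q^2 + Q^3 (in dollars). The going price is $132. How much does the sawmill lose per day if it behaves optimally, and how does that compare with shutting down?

Profit = -$323 at Q = 8

AVC = 36 - 6Q + Q^2; min AVC = $27 at Q = 3. Since P = $132 ≥ min AVC, the firm produces.
MC = 36 - 12Q + 3Q^2. Setting P = MC and taking the root on the rising branch gives Q* = 8.
TR = 132·8 = 1056. TC = 963 + 416 = 1379. Profit = 1056 − 1379 = -$323.
Shutting down would mean losing the fixed cost of $963, so operating at a loss of $323 is better by $640.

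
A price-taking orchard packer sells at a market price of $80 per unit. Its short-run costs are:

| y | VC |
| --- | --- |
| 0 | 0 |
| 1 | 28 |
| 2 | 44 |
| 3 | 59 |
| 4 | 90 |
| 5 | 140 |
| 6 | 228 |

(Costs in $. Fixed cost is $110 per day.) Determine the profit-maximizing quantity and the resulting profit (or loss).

Compute π = P·y − TC at each output: y=0: -110; y=1: -58; y=2: 6; y=3: 71; y=4: 120; y=5: 150; y=6: 142.
Profit is maximized at y = 5. AVC there is 140/5 = $28 ≤ P, so producing beats shutting down (which would give -$110).

y = 5; profit = $150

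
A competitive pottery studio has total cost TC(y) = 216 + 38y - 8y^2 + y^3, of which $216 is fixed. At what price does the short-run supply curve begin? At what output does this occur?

$22 per unit, at y = 4

The shutdown price is the minimum of AVC. VC = 38y - 8y^2 + y^3, so AVC = 38 - 8y + y^2.
At the minimum of AVC, MC = AVC. MC = 38 - 16y + 3y^2; setting MC = AVC gives 2y^2 - 8y = 0, so y = 4. min AVC = 22.
For P < $22 the firm produces nothing.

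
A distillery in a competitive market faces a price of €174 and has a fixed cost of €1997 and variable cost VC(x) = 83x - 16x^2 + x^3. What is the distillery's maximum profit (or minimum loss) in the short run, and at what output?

AVC = 83 - 16x + x^2; min AVC = €19 at x = 8. Since P = €174 ≥ min AVC, the firm produces.
With MC = 83 - 32x + 3x^2, P = MC on the upward-sloping part at x* = 13.
TR = 174·13 = 2262. TC = 1997 + 572 = 2569. Profit = 2262 − 2569 = -€307.
That loss of €307 beats the €1997 the firm would lose by shutting down; producing recovers €1690 of fixed cost.

Profit = -€307 at x = 13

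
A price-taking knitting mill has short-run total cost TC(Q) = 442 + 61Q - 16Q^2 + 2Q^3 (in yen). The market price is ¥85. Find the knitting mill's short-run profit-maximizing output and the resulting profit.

AVC = 61 - 16Q + 2Q^2 has its minimum ¥29 at Q = 4; price ¥85 clears that bar, so the firm operates.
With MC = 61 - 32Q + 6Q^2, P = MC on the upward-sloping part at Q* = 6.
TR = 85·6 = 510. TC = 442 + 222 = 664. Profit = 510 − 664 = -¥154.
Shutting down would mean losing the fixed cost of ¥442, so operating at a loss of ¥154 is better by ¥288.

Profit = -¥154 at Q = 6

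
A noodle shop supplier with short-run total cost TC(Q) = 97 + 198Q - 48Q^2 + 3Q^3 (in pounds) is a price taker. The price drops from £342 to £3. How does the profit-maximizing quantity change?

Output falls from 12 to 0 (the firm shuts down)

AVC = 198 - 48Q + 3Q^2, minimized at Q = 8 where min AVC = £6. MC = 198 - 96Q + 9Q^2.
With P = £342 above the shutdown price, P = MC gives Q = 12.
At P = £3 < min AVC = £6, price no longer covers variable cost at any output, so the firm shuts down: Q = 0.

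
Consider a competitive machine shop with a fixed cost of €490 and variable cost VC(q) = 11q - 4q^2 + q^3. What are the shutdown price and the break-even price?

Shutdown price = min AVC. AVC = 11 - 4q + q^2, with vertex at q = 2 and minimum €7.
ATC = 490/q + 11 - 4q + q^2. Setting dATC/dq = −490/q^2 − 4 + 2q = 0 gives q = 7 (since 2·7^3 − 4·7^2 = 490).
min ATC = 490/7 + 11 − 4·7 + 7^2 = €102. That is the break-even price.
Between these two prices the firm operates at a loss; above €102 it earns a profit.

Shutdown price = €7; break-even price = €102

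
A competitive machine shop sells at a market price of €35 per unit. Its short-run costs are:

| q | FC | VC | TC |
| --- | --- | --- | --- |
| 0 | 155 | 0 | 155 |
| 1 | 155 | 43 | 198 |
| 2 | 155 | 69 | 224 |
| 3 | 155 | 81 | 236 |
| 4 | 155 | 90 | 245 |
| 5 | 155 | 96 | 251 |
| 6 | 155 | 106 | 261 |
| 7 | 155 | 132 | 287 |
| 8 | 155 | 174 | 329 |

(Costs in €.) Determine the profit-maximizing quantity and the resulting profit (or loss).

q = 7; profit = -€42

Profit at each row (π = 35q − TC): q=0: -155; q=1: -163; q=2: -154; q=3: -131; q=4: -105; q=5: -76; q=6: -51; q=7: -42; q=8: -49.
Profit is maximized at q = 7. AVC there is 132/7 = €18.86 ≤ P, so producing beats shutting down (which would give -€155).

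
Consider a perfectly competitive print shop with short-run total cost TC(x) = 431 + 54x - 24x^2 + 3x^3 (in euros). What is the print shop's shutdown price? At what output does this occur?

The firm shuts down when price falls below the minimum of average variable cost. AVC = VC/x = 54 - 24x + 3x^2.
At the minimum of AVC, MC = AVC. MC = 54 - 48x + 9x^2; setting MC = AVC gives 6x^2 - 24x = 0, so x = 4. min AVC = 6.
So the shutdown price is €6.

€6 per unit, at x = 4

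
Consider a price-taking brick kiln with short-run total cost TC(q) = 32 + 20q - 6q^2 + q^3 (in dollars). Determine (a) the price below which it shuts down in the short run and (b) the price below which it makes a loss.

Shutdown price = min AVC. AVC = 20 - 6q + q^2, with vertex at q = 3 and minimum $11.
ATC = 32/q + 20 - 6q + q^2. Setting dATC/dq = −32/q^2 − 6 + 2q = 0 gives q = 4 (since 2·4^3 − 6·4^2 = 32).
min ATC = 32/4 + 20 − 6·4 + 4^2 = $20. That is the break-even price.
Between these two prices the firm operates at a loss; above $20 it earns a profit.

Shutdown price = $11; break-even price = $20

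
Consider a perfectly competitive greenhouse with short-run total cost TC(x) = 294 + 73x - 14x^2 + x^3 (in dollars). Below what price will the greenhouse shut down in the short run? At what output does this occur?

$24 per unit, at x = 7

The firm shuts down when price falls below the minimum of average variable cost. AVC = VC/x = 73 - 14x + x^2.
At the minimum of AVC, MC = AVC. MC = 73 - 28x + 3x^2; setting MC = AVC gives 2x^2 - 14x = 0, so x = 7. min AVC = 24.
The firm shuts down for any P below $24.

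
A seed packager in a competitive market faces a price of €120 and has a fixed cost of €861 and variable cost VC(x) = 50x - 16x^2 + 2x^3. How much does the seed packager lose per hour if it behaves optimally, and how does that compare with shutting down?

Profit = -€273 at x = 7

AVC = 50 - 16x + 2x^2 has its minimum €18 at x = 4; price €120 clears that bar, so the firm operates.
MC = 50 - 32x + 6x^2. Setting P = MC and taking the root on the rising branch gives x* = 7.
TR = 120·7 = 840. TC = 861 + 252 = 1113. Profit = 840 − 1113 = -€273.
Shutting down would mean losing the fixed cost of €861, so operating at a loss of €273 is better by €588.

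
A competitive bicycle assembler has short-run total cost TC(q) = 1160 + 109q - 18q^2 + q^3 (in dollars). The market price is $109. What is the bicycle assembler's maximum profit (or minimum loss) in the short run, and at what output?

AVC = 109 - 18q + q^2; min AVC = $28 at q = 9. Since P = $109 ≥ min AVC, the firm produces.
With MC = 109 - 36q + 3q^2, P = MC on the upward-sloping part at q* = 12.
TR = 109·12 = 1308. TC = 1160 + 444 = 1604. Profit = 1308 − 1604 = -$296.
By producing, the firm covers all variable cost plus $864 of fixed cost; shutting down would lose the full $1160.

Profit = -$296 at q = 12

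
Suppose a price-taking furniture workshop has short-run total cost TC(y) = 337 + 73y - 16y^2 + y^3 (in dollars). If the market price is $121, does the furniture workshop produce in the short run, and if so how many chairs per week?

Produce at y = 12

Variable cost is VC = 73y - 16y^2 + y^3, so AVC = VC/y = 73 - 16y + y^2 and MC = dTC/dy = 73 - 32y + 3y^2.
AVC is minimized where dAVC/dy = -16 + 2y = 0, at y = 8; min AVC = 73 - 16·8 + 8^2 = $9.
Because $121 ≥ $9, revenue can cover variable cost; the firm operates.
P = MC gives -48 - 32y + 3y^2 = 0, with roots -4/3 and 12. Take the larger (rising MC): y* = 12.
Check: AVC at y = 12 is $25 ≤ P, so revenue covers variable cost.
Profit = P·y − TC = 121·12 − 637 = $815.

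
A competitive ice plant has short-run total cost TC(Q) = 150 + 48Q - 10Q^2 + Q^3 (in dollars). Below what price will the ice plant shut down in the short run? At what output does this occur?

The shutdown price is the minimum of AVC. VC = 48Q - 10Q^2 + Q^3, so AVC = 48 - 10Q + Q^2.
dAVC/dQ = -10 + 2Q = 0 gives Q = 5. min AVC = 48 - 10·5 + 5^2 = 23.
The firm shuts down for any P below $23.

$23 per unit, at Q = 5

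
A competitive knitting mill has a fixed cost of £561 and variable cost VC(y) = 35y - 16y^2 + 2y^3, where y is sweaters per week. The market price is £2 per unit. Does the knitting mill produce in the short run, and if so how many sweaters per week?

Strip out fixed cost: VC = 35y - 16y^2 + 2y^3. Then AVC = 35 - 16y + 2y^2 and MC = 35 - 32y + 6y^2.
AVC hits its minimum where MC = AVC, at y = 4, giving min AVC = 35 - 16·4 + 2·4^2 = £3.
P = £2 lies below min AVC = £3; no output level covers variable cost.
Best response: produce nothing and absorb the £561 fixed cost.

Shut down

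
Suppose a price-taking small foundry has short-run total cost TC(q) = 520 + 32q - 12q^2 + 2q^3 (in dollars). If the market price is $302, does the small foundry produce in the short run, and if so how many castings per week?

From TC, MC = TC'(q) = 32 - 24q + 6q^2 and AVC = VC/q = 32 - 12q + 2q^2.
The AVC parabola has its vertex at q = 12/4 = 3, where AVC = 32 - 12·3 + 2·3^2 = $14.
Since P = $302 ≥ min AVC = $14, price covers variable cost and the firm should produce.
Solving P = MC: -270 - 24q + 6q^2 = 0 ⇒ q = -5 or 9. On the upward-sloping branch, q* = 9.
Check: AVC at q = 9 is $86 ≤ P, so revenue covers variable cost.
Profit = P·q − TC = 302·9 − 1294 = $1424.

Produce at q = 9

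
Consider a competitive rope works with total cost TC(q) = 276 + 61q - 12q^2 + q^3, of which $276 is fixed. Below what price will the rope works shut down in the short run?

$25 per unit

The shutdown price is the minimum of AVC. VC = 61q - 12q^2 + q^3, so AVC = 61 - 12q + q^2.
At the minimum of AVC, MC = AVC. MC = 61 - 24q + 3q^2; setting MC = AVC gives 2q^2 - 12q = 0, so q = 6. min AVC = 25.
So the shutdown price is $25.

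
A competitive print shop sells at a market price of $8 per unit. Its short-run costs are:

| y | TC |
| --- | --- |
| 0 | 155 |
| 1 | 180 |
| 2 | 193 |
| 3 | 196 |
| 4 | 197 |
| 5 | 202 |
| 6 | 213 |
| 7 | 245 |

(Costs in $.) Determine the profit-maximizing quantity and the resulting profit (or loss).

y = 0 (shut down); profit = -$155

Compute π = P·y − TC at each output: y=0: -155; y=1: -172; y=2: -177; y=3: -172; y=4: -165; y=5: -162; y=6: -165; y=7: -189.
Profit is highest at y = 0. Equivalently, the lowest AVC in the table is 47/5 ≈ $9.40 at y = 5, and P = $8 falls below it — price never covers variable cost, so the firm shuts down and loses only its fixed cost.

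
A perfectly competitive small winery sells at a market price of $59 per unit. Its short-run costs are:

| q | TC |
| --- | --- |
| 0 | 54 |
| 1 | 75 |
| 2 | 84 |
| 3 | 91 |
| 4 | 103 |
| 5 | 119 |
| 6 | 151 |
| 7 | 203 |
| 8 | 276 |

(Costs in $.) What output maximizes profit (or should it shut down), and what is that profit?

q = 7; profit = $210

Tabulate TR − TC: q=0: -54; q=1: -16; q=2: 34; q=3: 86; q=4: 133; q=5: 176; q=6: 203; q=7: 210; q=8: 196.
Profit is maximized at q = 7. AVC there is 149/7 = $21.29 ≤ P, so producing beats shutting down (which would give -$54).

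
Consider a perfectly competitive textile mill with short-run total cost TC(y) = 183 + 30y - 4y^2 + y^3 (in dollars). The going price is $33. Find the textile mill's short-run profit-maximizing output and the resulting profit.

Profit = -$165 at y = 3

AVC = 30 - 4y + y^2 has its minimum $26 at y = 2; price $33 clears that bar, so the firm operates.
With MC = 30 - 8y + 3y^2, P = MC on the upward-sloping part at y* = 3.
TR = 33·3 = 99. TC = 183 + 81 = 264. Profit = 99 − 264 = -$165.
That loss of $165 beats the $183 the firm would lose by shutting down; producing recovers $18 of fixed cost.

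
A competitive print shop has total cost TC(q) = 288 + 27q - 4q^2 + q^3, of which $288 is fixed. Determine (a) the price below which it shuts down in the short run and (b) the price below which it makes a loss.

Shutdown price = $23; break-even price = $87

AVC = 27 - 4q + q^2; minimized at q = 2, giving min AVC = $23. That is the shutdown price.
ATC = 288/q + 27 - 4q + q^2. Setting dATC/dq = −288/q^2 − 4 + 2q = 0 gives q = 6 (since 2·6^3 − 4·6^2 = 288).
min ATC = 288/6 + 27 − 4·6 + 6^2 = $87. That is the break-even price.
Between these two prices the firm operates at a loss; above $87 it earns a profit.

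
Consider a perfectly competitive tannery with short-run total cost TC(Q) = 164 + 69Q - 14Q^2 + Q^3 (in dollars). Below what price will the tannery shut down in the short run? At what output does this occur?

$20 per unit, at Q = 7

Short-run supply begins at min AVC. From VC = 69Q - 14Q^2 + Q^3, AVC = 69 - 14Q + Q^2.
dAVC/dQ = -14 + 2Q = 0 gives Q = 7. min AVC = 69 - 14·7 + 7^2 = 20.
For P < $20 the firm produces nothing.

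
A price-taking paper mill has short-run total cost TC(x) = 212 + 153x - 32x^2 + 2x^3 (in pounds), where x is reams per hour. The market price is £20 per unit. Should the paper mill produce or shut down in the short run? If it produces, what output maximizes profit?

Shut down

Variable cost is VC = 153x - 32x^2 + 2x^3, so AVC = VC/x = 153 - 32x + 2x^2 and MC = dTC/dx = 153 - 64x + 6x^2.
AVC is minimized where dAVC/dx = -32 + 4x = 0, at x = 8; min AVC = 153 - 32·8 + 2·8^2 = £25.
P = £20 lies below min AVC = £25; no output level covers variable cost.
Shutting down limits the loss to fixed cost, £212.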